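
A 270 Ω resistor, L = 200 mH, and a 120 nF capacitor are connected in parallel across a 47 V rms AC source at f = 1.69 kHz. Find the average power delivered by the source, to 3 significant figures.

8.18 W

ω = 2πf = 10620 rad/s
X_L = ωL = 2120 Ω
X_C = 1/(ωC) = 785 Ω
Parallel: admittances add. Y = 1/R + 1/(jωL) + jωC
Y = (0.00370 + j0.000803) S
|Y| = 0.00379 S → |Z| = 1/|Y| = 264 Ω, ∠Z = −∠Y = -12.2°
I = V/|Z| = 178 mA
P = VI cos φ = 47 × 0.178 × cos(-12.2°) = 8.18 W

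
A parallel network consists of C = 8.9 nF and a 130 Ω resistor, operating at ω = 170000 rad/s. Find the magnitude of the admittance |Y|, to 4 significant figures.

X_C = 1/(ωC) = 660.9 Ω
Parallel: admittances add. Y = 1/R + jωC
Y = (0.007692 + j0.001513) S
|Y| = 0.007840 S → |Z| = 1/|Y| = 127.6 Ω, ∠Z = −∠Y = -11.13°

7.840 mS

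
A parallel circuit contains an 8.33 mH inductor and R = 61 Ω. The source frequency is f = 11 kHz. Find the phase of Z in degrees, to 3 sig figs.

6.05°

ω = 2πf = 69120 rad/s
X_L = ωL = 576 Ω
Parallel: admittances add. Y = 1/R + 1/(jωL)
Y = (0.0164 − j0.00174) S
|Y| = 0.0165 S → |Z| = 1/|Y| = 60.7 Ω, ∠Z = −∠Y = 6.05°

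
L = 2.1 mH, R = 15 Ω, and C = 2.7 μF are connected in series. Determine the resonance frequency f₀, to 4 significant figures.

ω₀ = 1/√(LC) = 1/√(0.0021 × 2.7e-06) = 13280 rad/s
f₀ = ω₀/(2π) = 2.114 kHz

2.114 kHz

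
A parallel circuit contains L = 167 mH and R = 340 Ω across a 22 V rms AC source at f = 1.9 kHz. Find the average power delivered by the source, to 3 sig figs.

1.42 W

ω = 2πf = 11940 rad/s
X_L = ωL = 1990 Ω
Parallel: admittances add. Y = 1/R + 1/(jωL)
Y = (0.00294 − j0.000502) S
|Y| = 0.00298 S → |Z| = 1/|Y| = 335 Ω, ∠Z = −∠Y = 9.68°
I = V/|Z| = 65.6 mA
P = VI cos φ = 22 × 0.0656 × cos(9.68°) = 1.42 W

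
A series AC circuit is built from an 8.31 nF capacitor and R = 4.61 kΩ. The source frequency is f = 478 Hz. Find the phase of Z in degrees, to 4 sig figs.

-83.44°

ω = 2πf = 3003 rad/s
X_C = 1/(ωC) = 40070 Ω
Z = 4610 − j40070 Ω
|Z| = √(4610² + 40070²) = 40330 Ω
∠Z = arctan(-40070/4610) = -83.44°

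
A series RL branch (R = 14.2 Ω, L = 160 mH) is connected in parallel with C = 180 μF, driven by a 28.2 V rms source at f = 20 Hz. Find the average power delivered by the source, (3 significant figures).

ω = 2πf = 125.7 rad/s
X_L = ωL = 20.1 Ω
X_C = 1/(ωC) = 44.2 Ω
Branch 1 (R+jX_L): Z₁ = 14.2 + j20.1 Ω, |Z₁| = 24.6 Ω
Branch 2 (−jX_C): Z₂ = −j44.2 Ω
Parallel: Z = Z₁Z₂/(Z₁+Z₂), |Z| = 38.9 Ω, ∠Z = 24.3°
I = V/|Z| = 725 mA
P = VI cos φ = 28.2 × 0.725 × cos(24.3°) = 18.6 W

18.6 W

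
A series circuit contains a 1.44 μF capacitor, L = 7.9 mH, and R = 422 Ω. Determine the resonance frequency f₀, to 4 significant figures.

1.492 kHz

ω₀ = 1/√(LC) = 1/√(0.0079 × 1.44e-06) = 9376 rad/s
f₀ = ω₀/(2π) = 1.492 kHz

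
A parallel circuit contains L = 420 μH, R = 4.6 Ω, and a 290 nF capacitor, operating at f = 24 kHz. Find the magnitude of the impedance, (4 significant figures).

ω = 2πf = 150800 rad/s
X_L = ωL = 63.33 Ω
X_C = 1/(ωC) = 22.87 Ω
Parallel: admittances add. Y = 1/R + 1/(jωL) + jωC
Y = (0.2174 + j0.02794) S
|Y| = 0.2192 S → |Z| = 1/|Y| = 4.562 Ω, ∠Z = −∠Y = -7.324°

4.562 Ω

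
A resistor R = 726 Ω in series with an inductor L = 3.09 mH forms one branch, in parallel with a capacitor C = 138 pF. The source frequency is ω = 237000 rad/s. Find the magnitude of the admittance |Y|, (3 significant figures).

X_L = ωL = 732 Ω
X_C = 1/(ωC) = 30600 Ω
Branch 1 (R+jX_L): Z₁ = 726 + j732 Ω, |Z₁| = 1030 Ω
Branch 2 (−jX_C): Z₂ = −j30600 Ω
Parallel: Z = Z₁Z₂/(Z₁+Z₂), |Z| = 1060 Ω, ∠Z = 43.9°
|Y| = 1/|Z| = 947 μS

947 μS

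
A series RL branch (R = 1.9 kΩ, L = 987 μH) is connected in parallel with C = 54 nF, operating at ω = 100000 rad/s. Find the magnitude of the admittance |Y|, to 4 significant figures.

X_L = ωL = 98.70 Ω
X_C = 1/(ωC) = 185.2 Ω
Branch 1 (R+jX_L): Z₁ = 1900 + j98.70 Ω, |Z₁| = 1903 Ω
Branch 2 (−jX_C): Z₂ = −j185.2 Ω
Parallel: Z = Z₁Z₂/(Z₁+Z₂), |Z| = 185.2 Ω, ∠Z = -84.42°
|Y| = 1/|Z| = 5.398 mS

5.398 mS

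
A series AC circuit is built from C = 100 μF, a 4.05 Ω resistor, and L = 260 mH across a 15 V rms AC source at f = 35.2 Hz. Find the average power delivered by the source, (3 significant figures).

5.44 W

ω = 2πf = 221.2 rad/s
X_L = ωL = 57.5 Ω
X_C = 1/(ωC) = 45.2 Ω
Net reactance X = X_L − X_C = 12.3 Ω
Z = 4.05 + j12.3 Ω
|Z| = √(4.05² + 12.3²) = 12.9 Ω
∠Z = arctan(12.3/4.05) = 71.8°
I = V/|Z| = 1.16 A
P = VI cos φ = 15 × 1.16 × cos(71.8°) = 5.44 W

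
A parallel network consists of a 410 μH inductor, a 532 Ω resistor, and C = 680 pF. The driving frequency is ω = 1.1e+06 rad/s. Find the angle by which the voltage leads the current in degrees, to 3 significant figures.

X_L = ωL = 451 Ω
X_C = 1/(ωC) = 1340 Ω
Parallel: admittances add. Y = 1/R + 1/(jωL) + jωC
Y = (0.00188 − j0.00147) S
|Y| = 0.00239 S → |Z| = 1/|Y| = 419 Ω, ∠Z = −∠Y = 38.0°

38.0°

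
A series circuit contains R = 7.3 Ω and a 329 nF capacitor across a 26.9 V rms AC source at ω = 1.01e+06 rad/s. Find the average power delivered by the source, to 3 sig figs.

84.7 W

X_C = 1/(ωC) = 3.01 Ω
Z = 7.30 − j3.01 Ω
|Z| = √(7.30² + 3.01²) = 7.90 Ω
∠Z = arctan(-3.01/7.30) = -22.4°
I = V/|Z| = 3.41 A
P = VI cos φ = 26.9 × 3.41 × cos(-22.4°) = 84.7 W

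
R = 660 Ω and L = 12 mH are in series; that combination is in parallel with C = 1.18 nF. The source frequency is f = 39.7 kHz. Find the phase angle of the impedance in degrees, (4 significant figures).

ω = 2πf = 249400 rad/s
X_L = ωL = 2993 Ω
X_C = 1/(ωC) = 3397 Ω
Branch 1 (R+jX_L): Z₁ = 660.0 + j2993 Ω, |Z₁| = 3065 Ω
Branch 2 (−jX_C): Z₂ = −j3397 Ω
Parallel: Z = Z₁Z₂/(Z₁+Z₂), |Z| = 13460 Ω, ∠Z = 19.04°

19.04°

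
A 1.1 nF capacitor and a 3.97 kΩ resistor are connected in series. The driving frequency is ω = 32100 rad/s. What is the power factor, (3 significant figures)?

X_C = 1/(ωC) = 28300 Ω
Z = 3970 − j28300 Ω
|Z| = √(3970² + 28300²) = 28600 Ω
∠Z = arctan(-28300/3970) = -82.0°
cos φ = cos(-82.0°) = 0.139

0.139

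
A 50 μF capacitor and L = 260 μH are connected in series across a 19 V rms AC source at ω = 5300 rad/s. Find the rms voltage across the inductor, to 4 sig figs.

10.93 V

X_L = ωL = 1.378 Ω
X_C = 1/(ωC) = 3.774 Ω
Net reactance X = X_L − X_C = -2.396 Ω
Z = − j2.396 Ω
|Z| = √(0² + 2.396²) = 2.396 Ω
I = V/|Z| = 7.931 A
V_L = I·|Z_L| = 7.931 × 1.378 = 10.93 V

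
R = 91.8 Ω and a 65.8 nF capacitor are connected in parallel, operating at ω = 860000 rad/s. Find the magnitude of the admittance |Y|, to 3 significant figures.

57.6 mS

X_C = 1/(ωC) = 17.7 Ω
Parallel: admittances add. Y = 1/R + jωC
Y = (0.0109 + j0.0566) S
|Y| = 0.0576 S → |Z| = 1/|Y| = 17.4 Ω, ∠Z = −∠Y = -79.1°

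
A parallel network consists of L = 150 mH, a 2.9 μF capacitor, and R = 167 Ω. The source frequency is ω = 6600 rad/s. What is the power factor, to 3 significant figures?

0.314

X_L = ωL = 990 Ω
X_C = 1/(ωC) = 52.2 Ω
Parallel: admittances add. Y = 1/R + 1/(jωL) + jωC
Y = (0.00599 + j0.0181) S
|Y| = 0.0191 S → |Z| = 1/|Y| = 52.4 Ω, ∠Z = −∠Y = -71.7°
cos φ = cos(-71.7°) = 0.314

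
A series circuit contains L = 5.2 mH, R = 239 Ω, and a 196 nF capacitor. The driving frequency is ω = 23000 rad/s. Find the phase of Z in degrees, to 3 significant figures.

X_L = ωL = 120 Ω
X_C = 1/(ωC) = 222 Ω
Net reactance X = X_L − X_C = -102 Ω
Z = 239 − j102 Ω
|Z| = √(239² + 102²) = 260 Ω
∠Z = arctan(-102/239) = -23.2°

-23.2°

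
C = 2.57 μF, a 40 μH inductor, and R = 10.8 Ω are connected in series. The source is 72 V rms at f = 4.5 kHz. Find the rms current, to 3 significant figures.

4.33 A

ω = 2πf = 28270 rad/s
X_L = ωL = 1.13 Ω
X_C = 1/(ωC) = 13.8 Ω
Net reactance X = X_L − X_C = -12.6 Ω
Z = 10.8 − j12.6 Ω
|Z| = √(10.8² + 12.6²) = 16.6 Ω
I = V/|Z| = 72/16.6 = 4.33 A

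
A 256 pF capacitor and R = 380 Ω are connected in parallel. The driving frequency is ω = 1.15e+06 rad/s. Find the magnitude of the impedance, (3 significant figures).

378 Ω

X_C = 1/(ωC) = 3400 Ω
Parallel: admittances add. Y = 1/R + jωC
Y = (0.00263 + j0.000294) S
|Y| = 0.00265 S → |Z| = 1/|Y| = 378 Ω, ∠Z = −∠Y = -6.38°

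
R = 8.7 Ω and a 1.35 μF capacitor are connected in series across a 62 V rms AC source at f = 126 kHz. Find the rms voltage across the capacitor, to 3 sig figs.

ω = 2πf = 791700 rad/s
X_C = 1/(ωC) = 0.936 Ω
Z = 8.70 − j0.936 Ω
|Z| = √(8.70² + 0.936²) = 8.75 Ω
I = V/|Z| = 7.09 A
V_C = I·|Z_C| = 7.09 × 0.936 = 6.63 V

6.63 V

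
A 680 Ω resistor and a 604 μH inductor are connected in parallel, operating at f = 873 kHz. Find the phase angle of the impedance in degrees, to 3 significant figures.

11.6°

ω = 2πf = 5.485e+06 rad/s
X_L = ωL = 3310 Ω
Parallel: admittances add. Y = 1/R + 1/(jωL)
Y = (0.00147 − j0.000302) S
|Y| = 0.00150 S → |Z| = 1/|Y| = 666 Ω, ∠Z = −∠Y = 11.6°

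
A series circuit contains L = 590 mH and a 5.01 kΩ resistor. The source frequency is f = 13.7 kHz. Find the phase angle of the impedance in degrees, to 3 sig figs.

84.4°

ω = 2πf = 86080 rad/s
X_L = ωL = 50800 Ω
Z = 5010 + j50800 Ω
|Z| = √(5010² + 50800²) = 51000 Ω
∠Z = arctan(50800/5010) = 84.4°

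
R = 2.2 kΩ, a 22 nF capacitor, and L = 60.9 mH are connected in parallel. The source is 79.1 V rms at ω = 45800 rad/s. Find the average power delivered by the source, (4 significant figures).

X_L = ωL = 2789 Ω
X_C = 1/(ωC) = 992.5 Ω
Parallel: admittances add. Y = 1/R + 1/(jωL) + jωC
Y = (0.0004545 + j0.0006491) S
|Y| = 0.0007924 S → |Z| = 1/|Y| = 1262 Ω, ∠Z = −∠Y = -55.00°
I = V/|Z| = 62.68 mA
P = VI cos φ = 79.1 × 0.06268 × cos(-55.00°) = 2.844 W

2.844 W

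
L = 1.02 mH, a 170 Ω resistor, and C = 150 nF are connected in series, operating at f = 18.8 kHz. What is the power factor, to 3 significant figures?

0.936

ω = 2πf = 118100 rad/s
X_L = ωL = 120 Ω
X_C = 1/(ωC) = 56.4 Ω
Net reactance X = X_L − X_C = 64.0 Ω
Z = 170 + j64.0 Ω
|Z| = √(170² + 64.0²) = 182 Ω
∠Z = arctan(64.0/170) = 20.6°
cos φ = cos(20.6°) = 0.936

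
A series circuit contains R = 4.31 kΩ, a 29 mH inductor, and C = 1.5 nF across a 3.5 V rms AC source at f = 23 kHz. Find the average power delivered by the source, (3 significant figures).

ω = 2πf = 144500 rad/s
X_L = ωL = 4190 Ω
X_C = 1/(ωC) = 4610 Ω
Net reactance X = X_L − X_C = -422 Ω
Z = 4310 − j422 Ω
|Z| = √(4310² + 422²) = 4330 Ω
∠Z = arctan(-422/4310) = -5.60°
I = V/|Z| = 808 μA
P = VI cos φ = 3.5 × 0.000808 × cos(-5.60°) = 2.82 mW

2.82 mW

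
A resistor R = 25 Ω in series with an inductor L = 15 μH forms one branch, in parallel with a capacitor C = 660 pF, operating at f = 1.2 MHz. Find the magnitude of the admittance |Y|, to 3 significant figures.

ω = 2πf = 7.54e+06 rad/s
X_L = ωL = 113 Ω
X_C = 1/(ωC) = 201 Ω
Branch 1 (R+jX_L): Z₁ = 25.0 + j113 Ω, |Z₁| = 116 Ω
Branch 2 (−jX_C): Z₂ = −j201 Ω
Parallel: Z = Z₁Z₂/(Z₁+Z₂), |Z| = 255 Ω, ∠Z = 61.7°
|Y| = 1/|Z| = 3.92 mS

3.92 mS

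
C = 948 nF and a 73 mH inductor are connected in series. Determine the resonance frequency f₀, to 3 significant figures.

605 Hz

ω₀ = 1/√(LC) = 1/√(0.073 × 9.48e-07) = 3801 rad/s
f₀ = ω₀/(2π) = 605 Hz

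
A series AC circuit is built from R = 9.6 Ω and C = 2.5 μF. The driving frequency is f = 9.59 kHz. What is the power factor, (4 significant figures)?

ω = 2πf = 60260 rad/s
X_C = 1/(ωC) = 6.638 Ω
Z = 9.600 − j6.638 Ω
|Z| = √(9.600² + 6.638²) = 11.67 Ω
∠Z = arctan(-6.638/9.600) = -34.66°
cos φ = cos(-34.66°) = 0.8225

0.8225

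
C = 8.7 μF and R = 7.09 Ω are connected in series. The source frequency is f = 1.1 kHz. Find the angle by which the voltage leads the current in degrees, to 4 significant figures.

ω = 2πf = 6912 rad/s
X_C = 1/(ωC) = 16.63 Ω
Z = 7.090 − j16.63 Ω
|Z| = √(7.090² + 16.63²) = 18.08 Ω
∠Z = arctan(-16.63/7.090) = -66.91°

-66.91°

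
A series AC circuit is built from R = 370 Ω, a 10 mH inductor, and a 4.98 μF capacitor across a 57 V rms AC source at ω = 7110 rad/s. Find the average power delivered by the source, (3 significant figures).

8.66 W

X_L = ωL = 71.1 Ω
X_C = 1/(ωC) = 28.2 Ω
Net reactance X = X_L − X_C = 42.9 Ω
Z = 370 + j42.9 Ω
|Z| = √(370² + 42.9²) = 372 Ω
∠Z = arctan(42.9/370) = 6.61°
I = V/|Z| = 153 mA
P = VI cos φ = 57 × 0.153 × cos(6.61°) = 8.66 W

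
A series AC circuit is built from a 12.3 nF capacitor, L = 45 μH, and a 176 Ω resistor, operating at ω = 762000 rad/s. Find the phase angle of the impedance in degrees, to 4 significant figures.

X_L = ωL = 34.29 Ω
X_C = 1/(ωC) = 106.7 Ω
Net reactance X = X_L − X_C = -72.40 Ω
Z = 176.0 − j72.40 Ω
|Z| = √(176.0² + 72.40²) = 190.3 Ω
∠Z = arctan(-72.40/176.0) = -22.36°

-22.36°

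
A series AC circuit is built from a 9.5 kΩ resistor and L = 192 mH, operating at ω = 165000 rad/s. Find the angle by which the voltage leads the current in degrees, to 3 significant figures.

X_L = ωL = 31700 Ω
Z = 9500 + j31700 Ω
|Z| = √(9500² + 31700²) = 33100 Ω
∠Z = arctan(31700/9500) = 73.3°

73.3°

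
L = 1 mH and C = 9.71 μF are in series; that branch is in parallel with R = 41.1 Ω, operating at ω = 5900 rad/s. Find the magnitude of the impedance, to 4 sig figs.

11.12 Ω

X_L = ωL = 5.900 Ω
X_C = 1/(ωC) = 17.46 Ω
Branch 1: Z₁ = R = 41.10 Ω
Branch 2 (series LC): Z₂ = j(X_L − X_C) = −j11.56 Ω
Parallel: Z = Z₁Z₂/(Z₁+Z₂), |Z| = 11.12 Ω, ∠Z = -74.30°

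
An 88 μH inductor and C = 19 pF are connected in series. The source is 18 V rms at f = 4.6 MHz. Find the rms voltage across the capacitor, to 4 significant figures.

45.37 V

ω = 2πf = 2.89e+07 rad/s
X_L = ωL = 2543 Ω
X_C = 1/(ωC) = 1821 Ω
Net reactance X = X_L − X_C = 722.4 Ω
Z = j722.4 Ω
|Z| = √(0² + 722.4²) = 722.4 Ω
I = V/|Z| = 24.92 mA
V_C = I·|Z_C| = 0.02492 × 1821 = 45.37 V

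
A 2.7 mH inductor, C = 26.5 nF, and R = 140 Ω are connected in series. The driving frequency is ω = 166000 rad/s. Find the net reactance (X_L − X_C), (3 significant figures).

X_L = ωL = 448 Ω
X_C = 1/(ωC) = 227 Ω
X = 448 − 227 = 221 Ω

221 Ω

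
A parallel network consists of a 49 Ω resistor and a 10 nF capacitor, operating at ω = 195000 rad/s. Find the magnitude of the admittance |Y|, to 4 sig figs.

20.50 mS

X_C = 1/(ωC) = 512.8 Ω
Parallel: admittances add. Y = 1/R + jωC
Y = (0.02041 + j0.001950) S
|Y| = 0.02050 S → |Z| = 1/|Y| = 48.78 Ω, ∠Z = −∠Y = -5.458°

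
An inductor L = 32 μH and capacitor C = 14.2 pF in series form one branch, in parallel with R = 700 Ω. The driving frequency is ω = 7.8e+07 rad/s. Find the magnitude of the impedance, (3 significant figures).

641 Ω

X_L = ωL = 2500 Ω
X_C = 1/(ωC) = 903 Ω
Branch 1: Z₁ = R = 700 Ω
Branch 2 (series LC): Z₂ = j(X_L − X_C) = j1590 Ω
Parallel: Z = Z₁Z₂/(Z₁+Z₂), |Z| = 641 Ω, ∠Z = 23.7°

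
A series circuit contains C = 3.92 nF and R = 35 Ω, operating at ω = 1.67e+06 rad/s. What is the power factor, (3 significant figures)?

0.223

X_C = 1/(ωC) = 153 Ω
Z = 35.0 − j153 Ω
|Z| = √(35.0² + 153²) = 157 Ω
∠Z = arctan(-153/35.0) = -77.1°
cos φ = cos(-77.1°) = 0.223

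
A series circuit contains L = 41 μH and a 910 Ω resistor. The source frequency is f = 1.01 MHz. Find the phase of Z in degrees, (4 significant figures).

15.96°

ω = 2πf = 6.346e+06 rad/s
X_L = ωL = 260.2 Ω
Z = 910.0 + j260.2 Ω
|Z| = √(910.0² + 260.2²) = 946.5 Ω
∠Z = arctan(260.2/910.0) = 15.96°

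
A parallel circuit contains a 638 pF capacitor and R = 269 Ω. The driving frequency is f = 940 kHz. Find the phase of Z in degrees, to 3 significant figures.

-45.4°

ω = 2πf = 5.906e+06 rad/s
X_C = 1/(ωC) = 265 Ω
Parallel: admittances add. Y = 1/R + jωC
Y = (0.00372 + j0.00377) S
|Y| = 0.00529 S → |Z| = 1/|Y| = 189 Ω, ∠Z = −∠Y = -45.4°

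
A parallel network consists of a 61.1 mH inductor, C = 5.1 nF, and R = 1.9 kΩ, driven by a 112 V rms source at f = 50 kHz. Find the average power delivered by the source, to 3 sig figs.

6.60 W

ω = 2πf = 314200 rad/s
X_L = ωL = 19200 Ω
X_C = 1/(ωC) = 624 Ω
Parallel: admittances add. Y = 1/R + 1/(jωL) + jωC
Y = (0.000526 + j0.00155) S
|Y| = 0.00164 S → |Z| = 1/|Y| = 611 Ω, ∠Z = −∠Y = -71.2°
I = V/|Z| = 183 mA
P = VI cos φ = 112 × 0.183 × cos(-71.2°) = 6.60 W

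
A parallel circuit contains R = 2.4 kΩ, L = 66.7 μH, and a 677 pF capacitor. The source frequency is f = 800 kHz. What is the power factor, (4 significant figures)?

ω = 2πf = 5.027e+06 rad/s
X_L = ωL = 335.3 Ω
X_C = 1/(ωC) = 293.9 Ω
Parallel: admittances add. Y = 1/R + 1/(jωL) + jωC
Y = (0.0004167 + j0.0004203) S
|Y| = 0.0005918 S → |Z| = 1/|Y| = 1690 Ω, ∠Z = −∠Y = -45.25°
cos φ = cos(-45.25°) = 0.7040

0.7040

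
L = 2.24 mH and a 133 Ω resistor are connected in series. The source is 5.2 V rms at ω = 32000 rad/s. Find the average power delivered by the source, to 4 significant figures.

157.5 mW

X_L = ωL = 71.68 Ω
Z = 133.0 + j71.68 Ω
|Z| = √(133.0² + 71.68²) = 151.1 Ω
∠Z = arctan(71.68/133.0) = 28.32°
I = V/|Z| = 34.42 mA
P = VI cos φ = 5.2 × 0.03442 × cos(28.32°) = 157.5 mW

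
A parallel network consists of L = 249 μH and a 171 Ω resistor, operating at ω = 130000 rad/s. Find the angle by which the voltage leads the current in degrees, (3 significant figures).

X_L = ωL = 32.4 Ω
Parallel: admittances add. Y = 1/R + 1/(jωL)
Y = (0.00585 − j0.0309) S
|Y| = 0.0314 S → |Z| = 1/|Y| = 31.8 Ω, ∠Z = −∠Y = 79.3°

79.3°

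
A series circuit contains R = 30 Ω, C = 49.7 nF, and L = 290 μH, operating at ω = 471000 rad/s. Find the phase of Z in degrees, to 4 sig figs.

72.28°

X_L = ωL = 136.6 Ω
X_C = 1/(ωC) = 42.72 Ω
Net reactance X = X_L − X_C = 93.87 Ω
Z = 30.00 + j93.87 Ω
|Z| = √(30.00² + 93.87²) = 98.55 Ω
∠Z = arctan(93.87/30.00) = 72.28°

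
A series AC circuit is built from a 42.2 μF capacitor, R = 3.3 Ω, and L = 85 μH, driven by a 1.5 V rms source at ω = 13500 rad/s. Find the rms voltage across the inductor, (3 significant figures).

X_L = ωL = 1.15 Ω
X_C = 1/(ωC) = 1.76 Ω
Net reactance X = X_L − X_C = -0.608 Ω
Z = 3.30 − j0.608 Ω
|Z| = √(3.30² + 0.608²) = 3.36 Ω
I = V/|Z| = 447 mA
V_L = I·|Z_L| = 0.447 × 1.15 = 0.513 V

0.513 V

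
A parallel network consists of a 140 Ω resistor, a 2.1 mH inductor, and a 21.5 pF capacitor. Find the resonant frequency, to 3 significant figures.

749 kHz

ω₀ = 1/√(LC) = 1/√(0.0021 × 2.15e-11) = 4.706e+06 rad/s
f₀ = ω₀/(2π) = 749 kHz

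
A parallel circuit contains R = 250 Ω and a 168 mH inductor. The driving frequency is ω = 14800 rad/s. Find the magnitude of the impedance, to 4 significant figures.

X_L = ωL = 2486 Ω
Parallel: admittances add. Y = 1/R + 1/(jωL)
Y = (0.004000 − j0.0004022) S
|Y| = 0.004020 S → |Z| = 1/|Y| = 248.7 Ω, ∠Z = −∠Y = 5.742°

248.7 Ω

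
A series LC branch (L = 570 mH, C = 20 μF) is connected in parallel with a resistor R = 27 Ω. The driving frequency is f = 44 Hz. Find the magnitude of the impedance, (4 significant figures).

17.63 Ω

ω = 2πf = 276.5 rad/s
X_L = ωL = 157.6 Ω
X_C = 1/(ωC) = 180.9 Ω
Branch 1: Z₁ = R = 27.00 Ω
Branch 2 (series LC): Z₂ = j(X_L − X_C) = −j23.28 Ω
Parallel: Z = Z₁Z₂/(Z₁+Z₂), |Z| = 17.63 Ω, ∠Z = -49.24°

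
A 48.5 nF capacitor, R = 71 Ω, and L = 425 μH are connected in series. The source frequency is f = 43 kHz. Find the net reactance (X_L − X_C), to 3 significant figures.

38.5 Ω

ω = 2πf = 270200 rad/s
X_L = ωL = 115 Ω
X_C = 1/(ωC) = 76.3 Ω
X = 115 − 76.3 = 38.5 Ω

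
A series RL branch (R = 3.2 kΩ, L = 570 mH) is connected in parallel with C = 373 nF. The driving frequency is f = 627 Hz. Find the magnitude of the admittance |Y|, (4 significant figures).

ω = 2πf = 3940 rad/s
X_L = ωL = 2246 Ω
X_C = 1/(ωC) = 680.5 Ω
Branch 1 (R+jX_L): Z₁ = 3200 + j2246 Ω, |Z₁| = 3909 Ω
Branch 2 (−jX_C): Z₂ = −j680.5 Ω
Parallel: Z = Z₁Z₂/(Z₁+Z₂), |Z| = 746.8 Ω, ∠Z = -81.00°
|Y| = 1/|Z| = 1.339 mS

1.339 mS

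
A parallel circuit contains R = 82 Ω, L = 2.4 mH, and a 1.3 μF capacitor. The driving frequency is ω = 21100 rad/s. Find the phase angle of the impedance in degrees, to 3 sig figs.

-32.2°

X_L = ωL = 50.6 Ω
X_C = 1/(ωC) = 36.5 Ω
Parallel: admittances add. Y = 1/R + 1/(jωL) + jωC
Y = (0.0122 + j0.00768) S
|Y| = 0.0144 S → |Z| = 1/|Y| = 69.4 Ω, ∠Z = −∠Y = -32.2°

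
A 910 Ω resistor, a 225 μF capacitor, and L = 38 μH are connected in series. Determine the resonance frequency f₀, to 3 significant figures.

1.72 kHz

ω₀ = 1/√(LC) = 1/√(3.8e-05 × 0.000225) = 10810 rad/s
f₀ = ω₀/(2π) = 1.72 kHz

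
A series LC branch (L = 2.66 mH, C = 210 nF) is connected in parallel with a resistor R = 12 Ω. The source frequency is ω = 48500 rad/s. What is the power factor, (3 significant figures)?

X_L = ωL = 129 Ω
X_C = 1/(ωC) = 98.2 Ω
Branch 1: Z₁ = R = 12.0 Ω
Branch 2 (series LC): Z₂ = j(X_L − X_C) = j30.8 Ω
Parallel: Z = Z₁Z₂/(Z₁+Z₂), |Z| = 11.2 Ω, ∠Z = 21.3°
cos φ = cos(21.3°) = 0.932

0.932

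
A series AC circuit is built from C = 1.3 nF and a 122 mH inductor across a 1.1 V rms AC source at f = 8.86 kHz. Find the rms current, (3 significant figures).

ω = 2πf = 55670 rad/s
X_L = ωL = 6790 Ω
X_C = 1/(ωC) = 13800 Ω
Net reactance X = X_L − X_C = -7030 Ω
Z = − j7030 Ω
|Z| = √(0² + 7030²) = 7030 Ω
I = V/|Z| = 1.1/7030 = 157 μA

157 μA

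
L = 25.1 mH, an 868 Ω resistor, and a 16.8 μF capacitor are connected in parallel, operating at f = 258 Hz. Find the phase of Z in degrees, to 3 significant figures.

-66.6°

ω = 2πf = 1621 rad/s
X_L = ωL = 40.7 Ω
X_C = 1/(ωC) = 36.7 Ω
Parallel: admittances add. Y = 1/R + 1/(jωL) + jωC
Y = (0.00115 + j0.00266) S
|Y| = 0.00290 S → |Z| = 1/|Y| = 345 Ω, ∠Z = −∠Y = -66.6°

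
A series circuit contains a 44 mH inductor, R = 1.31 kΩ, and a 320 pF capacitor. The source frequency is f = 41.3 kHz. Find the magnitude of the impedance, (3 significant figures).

1450 Ω

ω = 2πf = 259500 rad/s
X_L = ωL = 11400 Ω
X_C = 1/(ωC) = 12000 Ω
Net reactance X = X_L − X_C = -625 Ω
Z = 1310 − j625 Ω
|Z| = √(1310² + 625²) = 1450 Ω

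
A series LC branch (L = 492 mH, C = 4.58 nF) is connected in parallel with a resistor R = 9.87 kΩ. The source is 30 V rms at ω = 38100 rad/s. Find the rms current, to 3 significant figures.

X_L = ωL = 18700 Ω
X_C = 1/(ωC) = 5730 Ω
Branch 1: Z₁ = R = 9870 Ω
Branch 2 (series LC): Z₂ = j(X_L − X_C) = j13000 Ω
Parallel: Z = Z₁Z₂/(Z₁+Z₂), |Z| = 7860 Ω, ∠Z = 37.2°
I = V/|Z| = 30/7860 = 3.81 mA

3.81 mA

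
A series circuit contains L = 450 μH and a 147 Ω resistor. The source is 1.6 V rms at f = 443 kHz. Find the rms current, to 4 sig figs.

1.269 mA

ω = 2πf = 2.783e+06 rad/s
X_L = ωL = 1253 Ω
Z = 147.0 + j1253 Ω
|Z| = √(147.0² + 1253²) = 1261 Ω
I = V/|Z| = 1.6/1261 = 1.269 mA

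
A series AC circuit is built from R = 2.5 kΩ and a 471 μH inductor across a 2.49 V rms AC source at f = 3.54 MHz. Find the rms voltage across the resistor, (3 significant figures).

ω = 2πf = 2.224e+07 rad/s
X_L = ωL = 10500 Ω
Z = 2500 + j10500 Ω
|Z| = √(2500² + 10500²) = 10800 Ω
I = V/|Z| = 231 μA
V_R = I·|Z_R| = 0.000231 × 2500 = 0.578 V

0.578 V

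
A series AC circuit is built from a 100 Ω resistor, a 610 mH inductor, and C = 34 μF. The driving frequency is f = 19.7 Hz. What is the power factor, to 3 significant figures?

0.525

ω = 2πf = 123.8 rad/s
X_L = ωL = 75.5 Ω
X_C = 1/(ωC) = 238 Ω
Net reactance X = X_L − X_C = -162 Ω
Z = 100 − j162 Ω
|Z| = √(100² + 162²) = 190 Ω
∠Z = arctan(-162/100) = -58.3°
cos φ = cos(-58.3°) = 0.525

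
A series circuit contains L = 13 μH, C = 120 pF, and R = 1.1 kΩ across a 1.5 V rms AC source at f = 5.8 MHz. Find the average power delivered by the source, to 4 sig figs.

1.949 mW

ω = 2πf = 3.644e+07 rad/s
X_L = ωL = 473.8 Ω
X_C = 1/(ωC) = 228.7 Ω
Net reactance X = X_L − X_C = 245.1 Ω
Z = 1100 + j245.1 Ω
|Z| = √(1100² + 245.1²) = 1127 Ω
∠Z = arctan(245.1/1100) = 12.56°
I = V/|Z| = 1.331 mA
P = VI cos φ = 1.5 × 0.001331 × cos(12.56°) = 1.949 mW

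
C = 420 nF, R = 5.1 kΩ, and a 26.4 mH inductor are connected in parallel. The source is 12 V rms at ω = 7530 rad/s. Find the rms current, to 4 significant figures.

X_L = ωL = 198.8 Ω
X_C = 1/(ωC) = 316.2 Ω
Parallel: admittances add. Y = 1/R + 1/(jωL) + jωC
Y = (0.0001961 − j0.001868) S
|Y| = 0.001878 S → |Z| = 1/|Y| = 532.5 Ω, ∠Z = −∠Y = 84.01°
I = V/|Z| = 12/532.5 = 22.54 mA

22.54 mA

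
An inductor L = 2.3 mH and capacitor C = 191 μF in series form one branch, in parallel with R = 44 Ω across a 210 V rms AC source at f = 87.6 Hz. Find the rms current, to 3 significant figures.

ω = 2πf = 550.4 rad/s
X_L = ωL = 1.27 Ω
X_C = 1/(ωC) = 9.51 Ω
Branch 1: Z₁ = R = 44.0 Ω
Branch 2 (series LC): Z₂ = j(X_L − X_C) = −j8.25 Ω
Parallel: Z = Z₁Z₂/(Z₁+Z₂), |Z| = 8.11 Ω, ∠Z = -79.4°
I = V/|Z| = 210/8.11 = 25.9 A

25.9 A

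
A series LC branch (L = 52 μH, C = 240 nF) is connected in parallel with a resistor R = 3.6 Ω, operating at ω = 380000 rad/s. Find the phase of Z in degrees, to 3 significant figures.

X_L = ωL = 19.8 Ω
X_C = 1/(ωC) = 11.0 Ω
Branch 1: Z₁ = R = 3.60 Ω
Branch 2 (series LC): Z₂ = j(X_L − X_C) = j8.80 Ω
Parallel: Z = Z₁Z₂/(Z₁+Z₂), |Z| = 3.33 Ω, ∠Z = 22.3°

22.3°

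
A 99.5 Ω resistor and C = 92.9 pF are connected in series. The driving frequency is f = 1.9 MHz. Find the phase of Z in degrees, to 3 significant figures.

-83.7°

ω = 2πf = 1.194e+07 rad/s
X_C = 1/(ωC) = 902 Ω
Z = 99.5 − j902 Ω
|Z| = √(99.5² + 902²) = 907 Ω
∠Z = arctan(-902/99.5) = -83.7°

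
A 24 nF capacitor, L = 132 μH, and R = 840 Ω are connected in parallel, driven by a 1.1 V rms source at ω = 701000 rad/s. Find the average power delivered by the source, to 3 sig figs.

X_L = ωL = 92.5 Ω
X_C = 1/(ωC) = 59.4 Ω
Parallel: admittances add. Y = 1/R + 1/(jωL) + jωC
Y = (0.00119 + j0.00602) S
|Y| = 0.00613 S → |Z| = 1/|Y| = 163 Ω, ∠Z = −∠Y = -78.8°
I = V/|Z| = 6.75 mA
P = VI cos φ = 1.1 × 0.00675 × cos(-78.8°) = 1.44 mW

1.44 mW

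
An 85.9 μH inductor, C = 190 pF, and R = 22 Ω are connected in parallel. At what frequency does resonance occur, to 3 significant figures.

ω₀ = 1/√(LC) = 1/√(8.59e-05 × 1.9e-10) = 7.828e+06 rad/s
f₀ = ω₀/(2π) = 1.25 MHz

1.25 MHz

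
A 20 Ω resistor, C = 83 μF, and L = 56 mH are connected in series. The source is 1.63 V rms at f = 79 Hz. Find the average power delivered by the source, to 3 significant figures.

ω = 2πf = 496.4 rad/s
X_L = ωL = 27.8 Ω
X_C = 1/(ωC) = 24.3 Ω
Net reactance X = X_L − X_C = 3.52 Ω
Z = 20.0 + j3.52 Ω
|Z| = √(20.0² + 3.52²) = 20.3 Ω
∠Z = arctan(3.52/20.0) = 9.99°
I = V/|Z| = 80.3 mA
P = VI cos φ = 1.63 × 0.0803 × cos(9.99°) = 129 mW

129 mW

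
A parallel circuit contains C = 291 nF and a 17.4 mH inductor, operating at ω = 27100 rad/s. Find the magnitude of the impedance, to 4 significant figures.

173.4 Ω

X_L = ωL = 471.5 Ω
X_C = 1/(ωC) = 126.8 Ω
Parallel: admittances add. Y = 1/(jωL) + jωC
Y = (0 + j0.005765) S
|Y| = 0.005765 S → |Z| = 1/|Y| = 173.4 Ω, ∠Z = −∠Y = -90.00°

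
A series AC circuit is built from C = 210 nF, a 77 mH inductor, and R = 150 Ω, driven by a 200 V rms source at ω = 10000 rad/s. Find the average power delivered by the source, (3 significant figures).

55.1 W

X_L = ωL = 770 Ω
X_C = 1/(ωC) = 476 Ω
Net reactance X = X_L − X_C = 294 Ω
Z = 150 + j294 Ω
|Z| = √(150² + 294²) = 330 Ω
∠Z = arctan(294/150) = 63.0°
I = V/|Z| = 606 mA
P = VI cos φ = 200 × 0.606 × cos(63.0°) = 55.1 W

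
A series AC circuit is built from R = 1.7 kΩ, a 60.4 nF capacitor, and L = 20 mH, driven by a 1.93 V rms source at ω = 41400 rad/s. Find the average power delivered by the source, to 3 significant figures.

X_L = ωL = 828 Ω
X_C = 1/(ωC) = 400 Ω
Net reactance X = X_L − X_C = 428 Ω
Z = 1700 + j428 Ω
|Z| = √(1700² + 428²) = 1750 Ω
∠Z = arctan(428/1700) = 14.1°
I = V/|Z| = 1.10 mA
P = VI cos φ = 1.93 × 0.00110 × cos(14.1°) = 2.06 mW

2.06 mW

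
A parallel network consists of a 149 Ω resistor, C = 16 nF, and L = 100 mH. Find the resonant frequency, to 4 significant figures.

3.979 kHz

ω₀ = 1/√(LC) = 1/√(0.1 × 1.6e-08) = 25000 rad/s
f₀ = ω₀/(2π) = 3.979 kHz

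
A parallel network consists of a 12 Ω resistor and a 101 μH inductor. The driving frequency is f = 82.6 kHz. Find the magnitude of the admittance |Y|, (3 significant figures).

85.5 mS

ω = 2πf = 519000 rad/s
X_L = ωL = 52.4 Ω
Parallel: admittances add. Y = 1/R + 1/(jωL)
Y = (0.0833 − j0.0191) S
|Y| = 0.0855 S → |Z| = 1/|Y| = 11.7 Ω, ∠Z = −∠Y = 12.9°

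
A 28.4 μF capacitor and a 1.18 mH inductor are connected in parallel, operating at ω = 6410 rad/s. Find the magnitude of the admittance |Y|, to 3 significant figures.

49.8 mS

X_L = ωL = 7.56 Ω
X_C = 1/(ωC) = 5.49 Ω
Parallel: admittances add. Y = 1/(jωL) + jωC
Y = (0 + j0.0498) S
|Y| = 0.0498 S → |Z| = 1/|Y| = 20.1 Ω, ∠Z = −∠Y = -90.0°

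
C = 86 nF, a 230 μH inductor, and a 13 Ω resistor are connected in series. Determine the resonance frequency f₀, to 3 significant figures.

35.8 kHz

ω₀ = 1/√(LC) = 1/√(0.00023 × 8.6e-08) = 224800 rad/s
f₀ = ω₀/(2π) = 35.8 kHz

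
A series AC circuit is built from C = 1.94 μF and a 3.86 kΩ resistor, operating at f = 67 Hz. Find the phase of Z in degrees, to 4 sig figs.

-17.60°

ω = 2πf = 421.0 rad/s
X_C = 1/(ωC) = 1224 Ω
Z = 3860 − j1224 Ω
|Z| = √(3860² + 1224²) = 4050 Ω
∠Z = arctan(-1224/3860) = -17.60°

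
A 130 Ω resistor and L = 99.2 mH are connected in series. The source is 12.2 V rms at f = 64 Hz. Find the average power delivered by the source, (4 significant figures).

ω = 2πf = 402.1 rad/s
X_L = ωL = 39.89 Ω
Z = 130.0 + j39.89 Ω
|Z| = √(130.0² + 39.89²) = 136.0 Ω
∠Z = arctan(39.89/130.0) = 17.06°
I = V/|Z| = 89.72 mA
P = VI cos φ = 12.2 × 0.08972 × cos(17.06°) = 1.046 W

1.046 W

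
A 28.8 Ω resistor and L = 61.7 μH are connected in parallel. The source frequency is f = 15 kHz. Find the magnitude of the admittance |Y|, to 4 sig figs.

175.4 mS

ω = 2πf = 94250 rad/s
X_L = ωL = 5.815 Ω
Parallel: admittances add. Y = 1/R + 1/(jωL)
Y = (0.03472 − j0.1720) S
|Y| = 0.1754 S → |Z| = 1/|Y| = 5.700 Ω, ∠Z = −∠Y = 78.58°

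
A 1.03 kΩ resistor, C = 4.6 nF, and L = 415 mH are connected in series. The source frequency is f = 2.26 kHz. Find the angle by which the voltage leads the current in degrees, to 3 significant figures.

ω = 2πf = 14200 rad/s
X_L = ωL = 5890 Ω
X_C = 1/(ωC) = 15300 Ω
Net reactance X = X_L − X_C = -9420 Ω
Z = 1030 − j9420 Ω
|Z| = √(1030² + 9420²) = 9470 Ω
∠Z = arctan(-9420/1030) = -83.8°

-83.8°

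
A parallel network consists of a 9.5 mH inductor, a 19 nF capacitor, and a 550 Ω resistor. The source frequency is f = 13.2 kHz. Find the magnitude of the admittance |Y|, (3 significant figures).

1.84 mS

ω = 2πf = 82940 rad/s
X_L = ωL = 788 Ω
X_C = 1/(ωC) = 635 Ω
Parallel: admittances add. Y = 1/R + 1/(jωL) + jωC
Y = (0.00182 + j0.000307) S
|Y| = 0.00184 S → |Z| = 1/|Y| = 542 Ω, ∠Z = −∠Y = -9.57°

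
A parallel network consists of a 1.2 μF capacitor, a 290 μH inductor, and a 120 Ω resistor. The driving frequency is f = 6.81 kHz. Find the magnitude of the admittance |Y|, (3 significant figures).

30.4 mS

ω = 2πf = 42790 rad/s
X_L = ωL = 12.4 Ω
X_C = 1/(ωC) = 19.5 Ω
Parallel: admittances add. Y = 1/R + 1/(jωL) + jωC
Y = (0.00833 − j0.0292) S
|Y| = 0.0304 S → |Z| = 1/|Y| = 32.9 Ω, ∠Z = −∠Y = 74.1°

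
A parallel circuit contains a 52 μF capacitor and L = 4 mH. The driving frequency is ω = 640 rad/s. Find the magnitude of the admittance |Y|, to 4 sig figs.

357.3 mS

X_L = ωL = 2.560 Ω
X_C = 1/(ωC) = 30.05 Ω
Parallel: admittances add. Y = 1/(jωL) + jωC
Y = (0 − j0.3573) S
|Y| = 0.3573 S → |Z| = 1/|Y| = 2.798 Ω, ∠Z = −∠Y = 90.00°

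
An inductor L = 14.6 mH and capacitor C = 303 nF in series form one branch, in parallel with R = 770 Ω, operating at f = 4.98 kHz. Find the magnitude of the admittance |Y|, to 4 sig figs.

ω = 2πf = 31290 rad/s
X_L = ωL = 456.8 Ω
X_C = 1/(ωC) = 105.5 Ω
Branch 1: Z₁ = R = 770.0 Ω
Branch 2 (series LC): Z₂ = j(X_L − X_C) = j351.4 Ω
Parallel: Z = Z₁Z₂/(Z₁+Z₂), |Z| = 319.7 Ω, ∠Z = 65.47°
|Y| = 1/|Z| = 3.128 mS

3.128 mS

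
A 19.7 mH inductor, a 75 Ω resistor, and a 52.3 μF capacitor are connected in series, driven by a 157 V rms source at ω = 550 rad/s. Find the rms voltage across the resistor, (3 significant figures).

150 V

X_L = ωL = 10.8 Ω
X_C = 1/(ωC) = 34.8 Ω
Net reactance X = X_L − X_C = -23.9 Ω
Z = 75.0 − j23.9 Ω
|Z| = √(75.0² + 23.9²) = 78.7 Ω
I = V/|Z| = 1.99 A
V_R = I·|Z_R| = 1.99 × 75.0 = 150 V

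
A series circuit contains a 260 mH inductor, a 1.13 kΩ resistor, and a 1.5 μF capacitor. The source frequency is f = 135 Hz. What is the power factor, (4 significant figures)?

0.8943

ω = 2πf = 848.2 rad/s
X_L = ωL = 220.5 Ω
X_C = 1/(ωC) = 786.0 Ω
Net reactance X = X_L − X_C = -565.4 Ω
Z = 1130 − j565.4 Ω
|Z| = √(1130² + 565.4²) = 1264 Ω
∠Z = arctan(-565.4/1130) = -26.58°
cos φ = cos(-26.58°) = 0.8943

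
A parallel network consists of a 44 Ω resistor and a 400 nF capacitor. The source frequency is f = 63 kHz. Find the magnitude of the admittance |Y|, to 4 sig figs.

ω = 2πf = 395800 rad/s
X_C = 1/(ωC) = 6.316 Ω
Parallel: admittances add. Y = 1/R + jωC
Y = (0.02273 + j0.1583) S
|Y| = 0.1600 S → |Z| = 1/|Y| = 6.252 Ω, ∠Z = −∠Y = -81.83°

160.0 mS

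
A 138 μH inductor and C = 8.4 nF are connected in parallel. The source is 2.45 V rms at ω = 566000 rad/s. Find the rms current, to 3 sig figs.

19.7 mA

X_L = ωL = 78.1 Ω
X_C = 1/(ωC) = 210 Ω
Parallel: admittances add. Y = 1/(jωL) + jωC
Y = (0 − j0.00805) S
|Y| = 0.00805 S → |Z| = 1/|Y| = 124 Ω, ∠Z = −∠Y = 90.0°
I = V/|Z| = 2.45/124 = 19.7 mA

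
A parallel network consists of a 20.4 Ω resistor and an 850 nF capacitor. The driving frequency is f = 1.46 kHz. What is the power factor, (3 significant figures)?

ω = 2πf = 9173 rad/s
X_C = 1/(ωC) = 128 Ω
Parallel: admittances add. Y = 1/R + jωC
Y = (0.0490 + j0.00780) S
|Y| = 0.0496 S → |Z| = 1/|Y| = 20.1 Ω, ∠Z = −∠Y = -9.04°
cos φ = cos(-9.04°) = 0.988

0.988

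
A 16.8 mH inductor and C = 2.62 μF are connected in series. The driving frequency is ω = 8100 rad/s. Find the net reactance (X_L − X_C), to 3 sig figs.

X_L = ωL = 136 Ω
X_C = 1/(ωC) = 47.1 Ω
X = 136 − 47.1 = 89.0 Ω

89.0 Ω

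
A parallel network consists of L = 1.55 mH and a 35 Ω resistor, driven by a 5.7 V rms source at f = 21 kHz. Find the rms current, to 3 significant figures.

165 mA

ω = 2πf = 131900 rad/s
X_L = ωL = 205 Ω
Parallel: admittances add. Y = 1/R + 1/(jωL)
Y = (0.0286 − j0.00489) S
|Y| = 0.0290 S → |Z| = 1/|Y| = 34.5 Ω, ∠Z = −∠Y = 9.71°
I = V/|Z| = 5.7/34.5 = 165 mA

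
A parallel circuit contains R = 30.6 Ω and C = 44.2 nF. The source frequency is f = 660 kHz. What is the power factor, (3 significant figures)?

0.176

ω = 2πf = 4.147e+06 rad/s
X_C = 1/(ωC) = 5.46 Ω
Parallel: admittances add. Y = 1/R + jωC
Y = (0.0327 + j0.183) S
|Y| = 0.186 S → |Z| = 1/|Y| = 5.37 Ω, ∠Z = −∠Y = -79.9°
cos φ = cos(-79.9°) = 0.176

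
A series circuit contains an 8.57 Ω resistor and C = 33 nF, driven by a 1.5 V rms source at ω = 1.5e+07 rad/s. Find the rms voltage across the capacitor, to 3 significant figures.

0.344 V

X_C = 1/(ωC) = 2.02 Ω
Z = 8.57 − j2.02 Ω
|Z| = √(8.57² + 2.02²) = 8.80 Ω
I = V/|Z| = 170 mA
V_C = I·|Z_C| = 0.170 × 2.02 = 0.344 V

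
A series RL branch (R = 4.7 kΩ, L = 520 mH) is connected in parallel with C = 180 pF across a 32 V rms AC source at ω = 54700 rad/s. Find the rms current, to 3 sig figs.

801 μA

X_L = ωL = 28400 Ω
X_C = 1/(ωC) = 102000 Ω
Branch 1 (R+jX_L): Z₁ = 4700 + j28400 Ω, |Z₁| = 28800 Ω
Branch 2 (−jX_C): Z₂ = −j102000 Ω
Parallel: Z = Z₁Z₂/(Z₁+Z₂), |Z| = 40000 Ω, ∠Z = 76.9°
I = V/|Z| = 32/40000 = 801 μA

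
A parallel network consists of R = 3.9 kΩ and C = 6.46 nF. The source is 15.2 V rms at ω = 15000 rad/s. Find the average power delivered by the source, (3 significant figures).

59.2 mW

X_C = 1/(ωC) = 10300 Ω
Parallel: admittances add. Y = 1/R + jωC
Y = (0.000256 + j9.69e-05) S
|Y| = 0.000274 S → |Z| = 1/|Y| = 3650 Ω, ∠Z = −∠Y = -20.7°
I = V/|Z| = 4.17 mA
P = VI cos φ = 15.2 × 0.00417 × cos(-20.7°) = 59.2 mW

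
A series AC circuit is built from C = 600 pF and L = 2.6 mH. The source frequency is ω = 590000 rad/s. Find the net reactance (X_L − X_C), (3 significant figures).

X_L = ωL = 1530 Ω
X_C = 1/(ωC) = 2820 Ω
X = 1530 − 2820 = -1290 Ω

-1290 Ω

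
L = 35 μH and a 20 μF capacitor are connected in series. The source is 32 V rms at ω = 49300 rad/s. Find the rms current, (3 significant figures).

45.0 A

X_L = ωL = 1.73 Ω
X_C = 1/(ωC) = 1.01 Ω
Net reactance X = X_L − X_C = 0.711 Ω
Z = j0.711 Ω
|Z| = √(0² + 0.711²) = 0.711 Ω
I = V/|Z| = 32/0.711 = 45.0 A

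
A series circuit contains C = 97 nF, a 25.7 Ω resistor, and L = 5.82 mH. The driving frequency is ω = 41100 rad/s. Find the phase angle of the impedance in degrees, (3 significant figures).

-24.4°

X_L = ωL = 239 Ω
X_C = 1/(ωC) = 251 Ω
Net reactance X = X_L − X_C = -11.6 Ω
Z = 25.7 − j11.6 Ω
|Z| = √(25.7² + 11.6²) = 28.2 Ω
∠Z = arctan(-11.6/25.7) = -24.4°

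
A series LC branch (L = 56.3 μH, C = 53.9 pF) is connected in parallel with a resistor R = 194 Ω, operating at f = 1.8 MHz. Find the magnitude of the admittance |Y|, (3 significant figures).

ω = 2πf = 1.131e+07 rad/s
X_L = ωL = 637 Ω
X_C = 1/(ωC) = 1640 Ω
Branch 1: Z₁ = R = 194 Ω
Branch 2 (series LC): Z₂ = j(X_L − X_C) = −j1000 Ω
Parallel: Z = Z₁Z₂/(Z₁+Z₂), |Z| = 190 Ω, ∠Z = -10.9°
|Y| = 1/|Z| = 5.25 mS

5.25 mS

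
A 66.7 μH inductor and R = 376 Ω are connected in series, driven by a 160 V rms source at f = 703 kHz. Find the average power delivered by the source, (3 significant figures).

ω = 2πf = 4.417e+06 rad/s
X_L = ωL = 295 Ω
Z = 376 + j295 Ω
|Z| = √(376² + 295²) = 478 Ω
∠Z = arctan(295/376) = 38.1°
I = V/|Z| = 335 mA
P = VI cos φ = 160 × 0.335 × cos(38.1°) = 42.2 W

42.2 W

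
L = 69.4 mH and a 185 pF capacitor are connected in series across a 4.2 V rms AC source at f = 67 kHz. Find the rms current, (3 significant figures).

ω = 2πf = 421000 rad/s
X_L = ωL = 29200 Ω
X_C = 1/(ωC) = 12800 Ω
Net reactance X = X_L − X_C = 16400 Ω
Z = j16400 Ω
|Z| = √(0² + 16400²) = 16400 Ω
I = V/|Z| = 4.2/16400 = 256 μA

256 μA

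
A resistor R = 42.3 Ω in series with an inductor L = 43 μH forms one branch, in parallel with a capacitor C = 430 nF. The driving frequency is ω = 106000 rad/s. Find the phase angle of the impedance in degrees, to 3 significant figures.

X_L = ωL = 4.56 Ω
X_C = 1/(ωC) = 21.9 Ω
Branch 1 (R+jX_L): Z₁ = 42.3 + j4.56 Ω, |Z₁| = 42.5 Ω
Branch 2 (−jX_C): Z₂ = −j21.9 Ω
Parallel: Z = Z₁Z₂/(Z₁+Z₂), |Z| = 20.4 Ω, ∠Z = -61.5°

-61.5°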